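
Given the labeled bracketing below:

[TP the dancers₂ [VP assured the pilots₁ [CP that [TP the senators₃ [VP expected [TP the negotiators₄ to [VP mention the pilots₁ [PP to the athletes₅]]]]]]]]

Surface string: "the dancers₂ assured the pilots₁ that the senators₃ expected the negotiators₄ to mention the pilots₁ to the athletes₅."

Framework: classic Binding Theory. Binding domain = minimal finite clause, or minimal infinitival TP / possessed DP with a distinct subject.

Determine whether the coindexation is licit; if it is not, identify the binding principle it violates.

The two coindexed NPs are *the pilots₁* (the lower occurrence) and *the pilots₁* (the higher occurrence).
*the pilots₁* (the lower occurrence) is an R-expression. Principle C requires it to be free everywhere.
*the pilots₁* (the higher occurrence) c-commands it and carries the same index.
The R-expression is bound → Principle C violation.

Principle C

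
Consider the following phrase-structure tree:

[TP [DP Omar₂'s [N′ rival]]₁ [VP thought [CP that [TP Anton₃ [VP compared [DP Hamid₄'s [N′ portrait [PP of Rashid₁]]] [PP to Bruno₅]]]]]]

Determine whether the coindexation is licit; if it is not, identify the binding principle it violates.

Principle C

The two coindexed NPs are *[Omar₂'s rival]₁* and *Rashid₁*.
*Rashid₁* is an R-expression. Principle C requires it to be free everywhere.
*[Omar₂'s rival]₁* c-commands it and carries the same index.
The R-expression is bound → Principle C violation.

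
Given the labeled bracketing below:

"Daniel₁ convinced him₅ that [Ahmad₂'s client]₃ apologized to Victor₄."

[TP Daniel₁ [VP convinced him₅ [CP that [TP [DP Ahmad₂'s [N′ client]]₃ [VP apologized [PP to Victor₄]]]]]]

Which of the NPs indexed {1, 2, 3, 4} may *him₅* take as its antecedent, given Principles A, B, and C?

*him* is a pronoun, so Principle B applies: it must be free in its binding domain.
Binding domain of *him₅*: the matrix TP, whose subject is Daniel₁.
*Daniel₁* c-commands the pronoun within its binding domain → coindexation would violate Principle B.
*Ahmad₂*: the pronoun c-commands this R-expression → coindexation would violate Principle C on *Ahmad₂*.
*[Ahmad₂'s client]₃*: the pronoun c-commands this R-expression → coindexation would violate Principle C on *[Ahmad₂'s client]₃*.
*Victor₄*: the pronoun c-commands this R-expression → coindexation would violate Principle C on *Victor₄*.

none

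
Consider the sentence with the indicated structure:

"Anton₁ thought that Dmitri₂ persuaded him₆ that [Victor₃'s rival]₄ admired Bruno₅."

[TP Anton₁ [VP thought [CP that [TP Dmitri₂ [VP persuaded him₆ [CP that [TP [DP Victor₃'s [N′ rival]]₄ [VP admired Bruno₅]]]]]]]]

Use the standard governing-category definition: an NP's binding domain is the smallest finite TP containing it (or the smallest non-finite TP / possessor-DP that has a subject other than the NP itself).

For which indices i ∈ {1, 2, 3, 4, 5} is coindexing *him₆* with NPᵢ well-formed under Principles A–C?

{1}

*him* is a pronoun, so Principle B applies: it must be free in its binding domain.
Binding domain of *him₆*: the embedded TP, whose subject is Dmitri₂.
*Anton₁* c-commands the pronoun but from outside its binding domain, and is not c-commanded by it → coindexation permitted.
*Dmitri₂* c-commands the pronoun within its binding domain → coindexation would violate Principle B.
*Victor₃*: the pronoun c-commands this R-expression → coindexation would violate Principle C on *Victor₃*.
*[Victor₃'s rival]₄*: the pronoun c-commands this R-expression → coindexation would violate Principle C on *[Victor₃'s rival]₄*.
*Bruno₅*: the pronoun c-commands this R-expression → coindexation would violate Principle C on *Bruno₅*.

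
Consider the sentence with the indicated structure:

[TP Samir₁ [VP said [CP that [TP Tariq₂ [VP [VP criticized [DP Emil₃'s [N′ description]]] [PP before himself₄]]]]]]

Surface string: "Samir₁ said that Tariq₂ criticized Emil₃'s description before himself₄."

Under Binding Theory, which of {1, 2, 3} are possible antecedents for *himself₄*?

{2}

*himself* is an anaphor, so Principle A applies: it must be bound in its binding domain.
Binding domain of *himself₄*: the embedded TP, whose subject is Tariq₂.
*Samir₁* c-commands the anaphor but is outside its binding domain → cannot satisfy Principle A.
*Tariq₂* c-commands the anaphor within its binding domain → licit binder.
*Emil₃* does not c-command the anaphor → cannot bind it.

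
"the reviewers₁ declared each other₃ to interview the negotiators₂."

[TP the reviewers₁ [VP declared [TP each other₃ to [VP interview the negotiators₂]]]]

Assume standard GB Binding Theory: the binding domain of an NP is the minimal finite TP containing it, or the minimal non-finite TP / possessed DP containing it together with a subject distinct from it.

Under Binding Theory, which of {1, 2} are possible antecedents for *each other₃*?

{1}

*each other* is an anaphor, so Principle A applies: it must be bound in its binding domain.
Binding domain of *each other₃*: the matrix TP, whose subject is the reviewers₁.
*the reviewers₁* c-commands the anaphor within its binding domain → licit binder.
*the negotiators₂* does not c-command the anaphor → cannot bind it.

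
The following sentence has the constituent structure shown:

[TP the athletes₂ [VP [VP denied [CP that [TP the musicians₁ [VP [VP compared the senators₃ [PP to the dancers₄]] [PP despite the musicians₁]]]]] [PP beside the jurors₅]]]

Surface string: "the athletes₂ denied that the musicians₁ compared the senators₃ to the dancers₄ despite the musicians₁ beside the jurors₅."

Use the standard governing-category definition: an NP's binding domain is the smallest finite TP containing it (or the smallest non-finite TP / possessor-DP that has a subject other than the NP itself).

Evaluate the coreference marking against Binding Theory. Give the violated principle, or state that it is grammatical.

Principle C

The two coindexed NPs are *the musicians₁* (the lower occurrence) and *the musicians₁* (the higher occurrence).
*the musicians₁* (the lower occurrence) is an R-expression. Principle C requires it to be free everywhere.
*the musicians₁* (the higher occurrence) c-commands it and carries the same index.
The R-expression is bound → Principle C violation.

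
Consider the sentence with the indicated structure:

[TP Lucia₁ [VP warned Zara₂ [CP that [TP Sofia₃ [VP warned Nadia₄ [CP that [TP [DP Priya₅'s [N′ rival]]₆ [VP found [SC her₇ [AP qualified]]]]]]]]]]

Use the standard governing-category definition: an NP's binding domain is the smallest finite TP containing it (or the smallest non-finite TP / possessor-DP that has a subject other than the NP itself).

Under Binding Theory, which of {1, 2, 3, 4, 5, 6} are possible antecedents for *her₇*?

*her* is a pronoun, so Principle B applies: it must be free in its binding domain.
Binding domain of *her₇*: the embedded TP, whose subject is [Priya₅'s rival]₆.
*Lucia₁* c-commands the pronoun but from outside its binding domain, and is not c-commanded by it → coindexation permitted.
*Zara₂* c-commands the pronoun but from outside its binding domain, and is not c-commanded by it → coindexation permitted.
*Sofia₃* c-commands the pronoun but from outside its binding domain, and is not c-commanded by it → coindexation permitted.
*Nadia₄* c-commands the pronoun but from outside its binding domain, and is not c-commanded by it → coindexation permitted.
*Priya₅* and the pronoun do not c-command one another → neither Principle B nor Principle C is at stake; coindexation permitted.
*[Priya₅'s rival]₆* c-commands the pronoun within its binding domain → coindexation would violate Principle B.

{1, 2, 3, 4, 5}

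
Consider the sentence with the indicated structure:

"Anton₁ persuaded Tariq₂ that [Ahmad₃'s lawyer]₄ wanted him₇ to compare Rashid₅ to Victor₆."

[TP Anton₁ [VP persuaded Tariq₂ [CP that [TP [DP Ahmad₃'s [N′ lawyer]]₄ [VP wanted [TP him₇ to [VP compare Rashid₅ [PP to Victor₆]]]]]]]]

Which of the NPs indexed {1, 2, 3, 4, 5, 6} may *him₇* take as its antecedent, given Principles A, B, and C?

*him* is a pronoun, so Principle B applies: it must be free in its binding domain.
Binding domain of *him₇*: the embedded TP, whose subject is [Ahmad₃'s lawyer]₄.
*Anton₁* c-commands the pronoun but from outside its binding domain, and is not c-commanded by it → coindexation permitted.
*Tariq₂* c-commands the pronoun but from outside its binding domain, and is not c-commanded by it → coindexation permitted.
*Ahmad₃* and the pronoun do not c-command one another → neither Principle B nor Principle C is at stake; coindexation permitted.
*[Ahmad₃'s lawyer]₄* c-commands the pronoun within its binding domain → coindexation would violate Principle B.
*Rashid₅*: the pronoun c-commands this R-expression → coindexation would violate Principle C on *Rashid₅*.
*Victor₆*: the pronoun c-commands this R-expression → coindexation would violate Principle C on *Victor₆*.

{1, 2, 3}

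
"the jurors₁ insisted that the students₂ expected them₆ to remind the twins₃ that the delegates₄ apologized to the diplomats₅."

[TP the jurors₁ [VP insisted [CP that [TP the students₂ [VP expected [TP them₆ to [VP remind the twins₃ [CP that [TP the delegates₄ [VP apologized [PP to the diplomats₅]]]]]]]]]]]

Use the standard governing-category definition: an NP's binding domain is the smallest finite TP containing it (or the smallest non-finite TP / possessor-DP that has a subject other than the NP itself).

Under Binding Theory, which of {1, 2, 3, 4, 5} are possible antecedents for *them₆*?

{1}

*them* is a pronoun, so Principle B applies: it must be free in its binding domain.
Binding domain of *them₆*: the embedded TP, whose subject is the students₂.
*the jurors₁* c-commands the pronoun but from outside its binding domain, and is not c-commanded by it → coindexation permitted.
*the students₂* c-commands the pronoun within its binding domain → coindexation would violate Principle B.
*the twins₃*: the pronoun c-commands this R-expression → coindexation would violate Principle C on *the twins₃*.
*the delegates₄*: the pronoun c-commands this R-expression → coindexation would violate Principle C on *the delegates₄*.
*the diplomats₅*: the pronoun c-commands this R-expression → coindexation would violate Principle C on *the diplomats₅*.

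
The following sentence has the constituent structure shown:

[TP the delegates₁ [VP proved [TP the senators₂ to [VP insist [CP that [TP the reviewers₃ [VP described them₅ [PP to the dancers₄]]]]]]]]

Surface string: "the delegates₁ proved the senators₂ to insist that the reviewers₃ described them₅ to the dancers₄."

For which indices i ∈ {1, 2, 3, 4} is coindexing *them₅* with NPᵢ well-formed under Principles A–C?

{1, 2}

*them* is a pronoun, so Principle B applies: it must be free in its binding domain.
Binding domain of *them₅*: the embedded TP, whose subject is the reviewers₃.
*the delegates₁* c-commands the pronoun but from outside its binding domain, and is not c-commanded by it → coindexation permitted.
*the senators₂* c-commands the pronoun but from outside its binding domain, and is not c-commanded by it → coindexation permitted.
*the reviewers₃* c-commands the pronoun within its binding domain → coindexation would violate Principle B.
*the dancers₄*: the pronoun c-commands this R-expression → coindexation would violate Principle C on *the dancers₄*.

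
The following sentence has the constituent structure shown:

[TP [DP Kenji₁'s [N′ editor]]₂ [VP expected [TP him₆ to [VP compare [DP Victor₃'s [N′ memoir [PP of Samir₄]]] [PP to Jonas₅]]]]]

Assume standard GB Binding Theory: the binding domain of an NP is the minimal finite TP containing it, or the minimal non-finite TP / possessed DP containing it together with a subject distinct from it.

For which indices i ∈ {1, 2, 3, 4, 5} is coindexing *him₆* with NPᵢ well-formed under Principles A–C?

*him* is a pronoun, so Principle B applies: it must be free in its binding domain.
Binding domain of *him₆*: the matrix TP, whose subject is [Kenji₁'s editor]₂.
*Kenji₁* and the pronoun do not c-command one another → neither Principle B nor Principle C is at stake; coindexation permitted.
*[Kenji₁'s editor]₂* c-commands the pronoun within its binding domain → coindexation would violate Principle B.
*Victor₃*: the pronoun c-commands this R-expression → coindexation would violate Principle C on *Victor₃*.
*Samir₄*: the pronoun c-commands this R-expression → coindexation would violate Principle C on *Samir₄*.
*Jonas₅*: the pronoun c-commands this R-expression → coindexation would violate Principle C on *Jonas₅*.

{1}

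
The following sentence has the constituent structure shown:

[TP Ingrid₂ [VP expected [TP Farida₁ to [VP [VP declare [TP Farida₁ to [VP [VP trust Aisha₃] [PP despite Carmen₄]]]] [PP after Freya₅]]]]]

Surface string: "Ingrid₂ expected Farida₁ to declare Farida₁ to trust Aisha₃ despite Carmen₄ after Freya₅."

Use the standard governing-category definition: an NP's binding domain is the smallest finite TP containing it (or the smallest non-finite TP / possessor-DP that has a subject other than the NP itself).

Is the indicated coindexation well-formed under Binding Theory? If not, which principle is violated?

Principle C

The two coindexed NPs are *Farida₁* (the higher occurrence) and *Farida₁* (the lower occurrence).
*Farida₁* (the lower occurrence) is an R-expression. Principle C requires it to be free everywhere.
*Farida₁* (the higher occurrence) c-commands it and carries the same index.
The R-expression is bound → Principle C violation.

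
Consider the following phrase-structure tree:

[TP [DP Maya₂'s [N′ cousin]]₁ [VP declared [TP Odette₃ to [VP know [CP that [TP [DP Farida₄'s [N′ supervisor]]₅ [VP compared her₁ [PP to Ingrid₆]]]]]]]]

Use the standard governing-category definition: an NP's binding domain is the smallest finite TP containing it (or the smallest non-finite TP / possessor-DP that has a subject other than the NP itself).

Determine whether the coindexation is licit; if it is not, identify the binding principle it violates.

grammatical

The two coindexed NPs are *[Maya₂'s cousin]₁* and *her₁*.
*her₁* is a pronoun; its binding domain is the embedded TP, whose subject is [Farida₄'s supervisor]₅. Within that domain it is c-commanded only by *[Farida₄'s supervisor]₅*, which carries a different index — the pronoun is free locally, so Principle B holds.
*[Maya₂'s cousin]₁* is an R-expression; *her₁* does not c-command it, and no other NP shares its index, so Principle C is satisfied.
All principles are respected.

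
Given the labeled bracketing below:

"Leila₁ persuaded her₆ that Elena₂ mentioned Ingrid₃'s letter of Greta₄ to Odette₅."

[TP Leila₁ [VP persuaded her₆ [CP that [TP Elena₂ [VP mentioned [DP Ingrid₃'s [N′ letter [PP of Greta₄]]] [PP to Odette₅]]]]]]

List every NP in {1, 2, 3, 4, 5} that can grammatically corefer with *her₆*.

none

*her* is a pronoun, so Principle B applies: it must be free in its binding domain.
Binding domain of *her₆*: the matrix TP, whose subject is Leila₁.
*Leila₁* c-commands the pronoun within its binding domain → coindexation would violate Principle B.
*Elena₂*: the pronoun c-commands this R-expression → coindexation would violate Principle C on *Elena₂*.
*Ingrid₃*: the pronoun c-commands this R-expression → coindexation would violate Principle C on *Ingrid₃*.
*Greta₄*: the pronoun c-commands this R-expression → coindexation would violate Principle C on *Greta₄*.
*Odette₅*: the pronoun c-commands this R-expression → coindexation would violate Principle C on *Odette₅*.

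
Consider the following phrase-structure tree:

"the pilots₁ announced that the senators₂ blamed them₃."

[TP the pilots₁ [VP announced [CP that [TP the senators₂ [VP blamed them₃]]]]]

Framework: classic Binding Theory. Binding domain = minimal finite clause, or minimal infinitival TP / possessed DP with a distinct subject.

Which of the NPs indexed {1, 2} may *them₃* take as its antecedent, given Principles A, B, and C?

{1}

*them* is a pronoun, so Principle B applies: it must be free in its binding domain.
Binding domain of *them₃*: the embedded TP, whose subject is the senators₂.
*the pilots₁* c-commands the pronoun but from outside its binding domain, and is not c-commanded by it → coindexation permitted.
*the senators₂* c-commands the pronoun within its binding domain → coindexation would violate Principle B.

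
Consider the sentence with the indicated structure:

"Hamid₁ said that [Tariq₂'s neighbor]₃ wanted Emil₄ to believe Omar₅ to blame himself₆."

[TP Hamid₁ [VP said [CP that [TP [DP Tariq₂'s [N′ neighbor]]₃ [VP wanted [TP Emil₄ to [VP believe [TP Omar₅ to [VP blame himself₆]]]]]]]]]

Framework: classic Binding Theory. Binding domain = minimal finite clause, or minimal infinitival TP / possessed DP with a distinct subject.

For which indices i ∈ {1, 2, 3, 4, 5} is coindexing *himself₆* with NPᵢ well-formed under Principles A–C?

*himself* is an anaphor, so Principle A applies: it must be bound in its binding domain.
Binding domain of *himself₆*: the embedded TP, whose subject is Omar₅.
*Hamid₁* c-commands the anaphor but is outside its binding domain → cannot satisfy Principle A.
*Tariq₂* does not c-command the anaphor → cannot bind it.
*[Tariq₂'s neighbor]₃* c-commands the anaphor but is outside its binding domain → cannot satisfy Principle A.
*Emil₄* c-commands the anaphor but is outside its binding domain → cannot satisfy Principle A.
*Omar₅* c-commands the anaphor within its binding domain → licit binder.

{5}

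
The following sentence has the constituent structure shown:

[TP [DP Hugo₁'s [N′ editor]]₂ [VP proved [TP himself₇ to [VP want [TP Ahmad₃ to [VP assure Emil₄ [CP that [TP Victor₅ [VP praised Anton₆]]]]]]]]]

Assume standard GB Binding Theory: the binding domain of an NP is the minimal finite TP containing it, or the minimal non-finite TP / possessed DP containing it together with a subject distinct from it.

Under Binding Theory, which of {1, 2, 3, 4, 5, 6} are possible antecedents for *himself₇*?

{2}

*himself* is an anaphor, so Principle A applies: it must be bound in its binding domain.
Binding domain of *himself₇*: the matrix TP, whose subject is [Hugo₁'s editor]₂.
*Hugo₁* does not c-command the anaphor → cannot bind it.
*[Hugo₁'s editor]₂* c-commands the anaphor within its binding domain → licit binder.
*Ahmad₃* does not c-command the anaphor → cannot bind it.
*Emil₄* does not c-command the anaphor → cannot bind it.
*Victor₅* does not c-command the anaphor → cannot bind it.
*Anton₆* does not c-command the anaphor → cannot bind it.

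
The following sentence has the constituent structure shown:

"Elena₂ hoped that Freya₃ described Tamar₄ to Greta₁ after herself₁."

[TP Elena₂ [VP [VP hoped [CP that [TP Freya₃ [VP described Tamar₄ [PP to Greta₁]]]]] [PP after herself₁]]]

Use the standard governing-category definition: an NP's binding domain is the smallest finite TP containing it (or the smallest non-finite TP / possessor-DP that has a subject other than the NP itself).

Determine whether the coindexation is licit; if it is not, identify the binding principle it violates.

Principle A

The two coindexed NPs are *Greta₁* and *herself₁*.
*herself₁* is an anaphor. Principle A requires it to be bound within its binding domain — the matrix TP, whose subject is Elena₂.
Within that domain it is c-commanded by *Elena₂*, which does not share its index.
*Greta₁* does not c-command the anaphor at all.
The anaphor is unbound in its domain → Principle A violation.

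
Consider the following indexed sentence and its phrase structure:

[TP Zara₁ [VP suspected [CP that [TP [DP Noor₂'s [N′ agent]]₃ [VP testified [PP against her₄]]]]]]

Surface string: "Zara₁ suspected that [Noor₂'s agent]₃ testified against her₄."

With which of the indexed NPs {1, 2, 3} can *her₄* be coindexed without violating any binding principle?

{1, 2}

*her* is a pronoun, so Principle B applies: it must be free in its binding domain.
Binding domain of *her₄*: the embedded TP, whose subject is [Noor₂'s agent]₃.
*Zara₁* c-commands the pronoun but from outside its binding domain, and is not c-commanded by it → coindexation permitted.
*Noor₂* and the pronoun do not c-command one another → neither Principle B nor Principle C is at stake; coindexation permitted.
*[Noor₂'s agent]₃* c-commands the pronoun within its binding domain → coindexation would violate Principle B.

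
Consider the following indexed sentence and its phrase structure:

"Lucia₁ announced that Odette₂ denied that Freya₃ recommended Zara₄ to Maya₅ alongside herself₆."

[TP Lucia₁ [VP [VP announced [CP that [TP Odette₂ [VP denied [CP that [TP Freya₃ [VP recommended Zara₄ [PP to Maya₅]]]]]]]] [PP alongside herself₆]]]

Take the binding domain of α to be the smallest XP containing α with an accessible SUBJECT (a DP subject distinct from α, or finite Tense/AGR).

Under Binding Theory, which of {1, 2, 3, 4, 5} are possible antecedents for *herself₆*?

{1}

*herself* is an anaphor, so Principle A applies: it must be bound in its binding domain.
Binding domain of *herself₆*: the matrix TP, whose subject is Lucia₁.
*Lucia₁* c-commands the anaphor within its binding domain → licit binder.
*Odette₂* does not c-command the anaphor → cannot bind it.
*Freya₃* does not c-command the anaphor → cannot bind it.
*Zara₄* does not c-command the anaphor → cannot bind it.
*Maya₅* does not c-command the anaphor → cannot bind it.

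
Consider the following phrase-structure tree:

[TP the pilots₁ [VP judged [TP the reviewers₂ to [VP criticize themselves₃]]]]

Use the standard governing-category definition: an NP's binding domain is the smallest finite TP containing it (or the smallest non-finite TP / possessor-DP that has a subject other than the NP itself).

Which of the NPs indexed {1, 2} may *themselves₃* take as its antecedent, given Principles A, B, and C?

{2}

*themselves* is an anaphor, so Principle A applies: it must be bound in its binding domain.
Binding domain of *themselves₃*: the embedded TP, whose subject is the reviewers₂.
*the pilots₁* c-commands the anaphor but is outside its binding domain → cannot satisfy Principle A.
*the reviewers₂* c-commands the anaphor within its binding domain → licit binder.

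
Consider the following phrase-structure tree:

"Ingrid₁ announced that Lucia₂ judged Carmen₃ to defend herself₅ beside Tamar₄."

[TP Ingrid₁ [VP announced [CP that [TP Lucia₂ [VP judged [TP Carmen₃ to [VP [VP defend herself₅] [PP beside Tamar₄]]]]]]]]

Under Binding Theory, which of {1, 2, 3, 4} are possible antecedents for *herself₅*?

*herself* is an anaphor, so Principle A applies: it must be bound in its binding domain.
Binding domain of *herself₅*: the embedded TP, whose subject is Carmen₃.
*Ingrid₁* c-commands the anaphor but is outside its binding domain → cannot satisfy Principle A.
*Lucia₂* c-commands the anaphor but is outside its binding domain → cannot satisfy Principle A.
*Carmen₃* c-commands the anaphor within its binding domain → licit binder.
*Tamar₄* does not c-command the anaphor → cannot bind it.

{3}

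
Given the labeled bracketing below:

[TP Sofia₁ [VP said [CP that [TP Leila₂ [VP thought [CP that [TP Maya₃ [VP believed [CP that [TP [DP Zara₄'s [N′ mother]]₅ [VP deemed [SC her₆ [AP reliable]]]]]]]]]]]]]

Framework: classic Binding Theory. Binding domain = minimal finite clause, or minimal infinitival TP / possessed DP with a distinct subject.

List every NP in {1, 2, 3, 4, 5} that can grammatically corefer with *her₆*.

*her* is a pronoun, so Principle B applies: it must be free in its binding domain.
Binding domain of *her₆*: the embedded TP, whose subject is [Zara₄'s mother]₅.
*Sofia₁* c-commands the pronoun but from outside its binding domain, and is not c-commanded by it → coindexation permitted.
*Leila₂* c-commands the pronoun but from outside its binding domain, and is not c-commanded by it → coindexation permitted.
*Maya₃* c-commands the pronoun but from outside its binding domain, and is not c-commanded by it → coindexation permitted.
*Zara₄* and the pronoun do not c-command one another → neither Principle B nor Principle C is at stake; coindexation permitted.
*[Zara₄'s mother]₅* c-commands the pronoun within its binding domain → coindexation would violate Principle B.

{1, 2, 3, 4}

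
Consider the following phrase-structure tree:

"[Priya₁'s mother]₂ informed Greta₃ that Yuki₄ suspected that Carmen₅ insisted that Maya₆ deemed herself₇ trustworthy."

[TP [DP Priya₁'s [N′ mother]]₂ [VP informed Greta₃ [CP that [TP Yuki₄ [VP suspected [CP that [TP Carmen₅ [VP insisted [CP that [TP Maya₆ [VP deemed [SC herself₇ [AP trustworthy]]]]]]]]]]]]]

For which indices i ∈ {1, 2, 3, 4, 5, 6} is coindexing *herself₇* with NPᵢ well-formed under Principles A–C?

*herself* is an anaphor, so Principle A applies: it must be bound in its binding domain.
Binding domain of *herself₇*: the embedded TP, whose subject is Maya₆.
*Priya₁* does not c-command the anaphor → cannot bind it.
*[Priya₁'s mother]₂* c-commands the anaphor but is outside its binding domain → cannot satisfy Principle A.
*Greta₃* c-commands the anaphor but is outside its binding domain → cannot satisfy Principle A.
*Yuki₄* c-commands the anaphor but is outside its binding domain → cannot satisfy Principle A.
*Carmen₅* c-commands the anaphor but is outside its binding domain → cannot satisfy Principle A.
*Maya₆* c-commands the anaphor within its binding domain → licit binder.

{6}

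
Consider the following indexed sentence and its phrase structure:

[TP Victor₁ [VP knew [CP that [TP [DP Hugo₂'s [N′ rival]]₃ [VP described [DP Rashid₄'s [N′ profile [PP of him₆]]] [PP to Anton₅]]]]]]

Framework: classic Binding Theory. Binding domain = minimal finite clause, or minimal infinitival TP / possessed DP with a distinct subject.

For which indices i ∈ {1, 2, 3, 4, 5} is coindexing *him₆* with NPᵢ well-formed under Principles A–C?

{1, 2, 3, 5}

*him* is a pronoun, so Principle B applies: it must be free in its binding domain.
Binding domain of *him₆*: the possessed DP, whose subject is Rashid₄.
*Victor₁* c-commands the pronoun but from outside its binding domain, and is not c-commanded by it → coindexation permitted.
*Hugo₂* and the pronoun do not c-command one another → neither Principle B nor Principle C is at stake; coindexation permitted.
*[Hugo₂'s rival]₃* c-commands the pronoun but from outside its binding domain, and is not c-commanded by it → coindexation permitted.
*Rashid₄* c-commands the pronoun within its binding domain → coindexation would violate Principle B.
*Anton₅* and the pronoun do not c-command one another → neither Principle B nor Principle C is at stake; coindexation permitted.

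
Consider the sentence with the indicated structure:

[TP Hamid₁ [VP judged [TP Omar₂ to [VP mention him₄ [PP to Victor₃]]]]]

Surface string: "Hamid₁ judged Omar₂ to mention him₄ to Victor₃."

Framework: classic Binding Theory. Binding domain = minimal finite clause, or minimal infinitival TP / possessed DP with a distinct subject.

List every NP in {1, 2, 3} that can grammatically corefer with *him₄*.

{1}

*him* is a pronoun, so Principle B applies: it must be free in its binding domain.
Binding domain of *him₄*: the embedded TP, whose subject is Omar₂.
*Hamid₁* c-commands the pronoun but from outside its binding domain, and is not c-commanded by it → coindexation permitted.
*Omar₂* c-commands the pronoun within its binding domain → coindexation would violate Principle B.
*Victor₃*: the pronoun c-commands this R-expression → coindexation would violate Principle C on *Victor₃*.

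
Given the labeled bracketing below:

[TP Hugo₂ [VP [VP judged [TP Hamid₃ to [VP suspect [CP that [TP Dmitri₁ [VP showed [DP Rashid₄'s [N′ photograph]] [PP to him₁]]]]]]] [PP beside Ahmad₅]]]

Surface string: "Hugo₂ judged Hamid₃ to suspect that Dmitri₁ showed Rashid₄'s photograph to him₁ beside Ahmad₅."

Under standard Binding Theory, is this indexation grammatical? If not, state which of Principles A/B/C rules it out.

The two coindexed NPs are *Dmitri₁* and *him₁*.
*him₁* is a pronoun. Its binding domain is the embedded TP, whose subject is Dmitri₁.
*Dmitri₁* c-commands it within that domain and carries the same index.
The pronoun is locally bound → Principle B violation.

Principle B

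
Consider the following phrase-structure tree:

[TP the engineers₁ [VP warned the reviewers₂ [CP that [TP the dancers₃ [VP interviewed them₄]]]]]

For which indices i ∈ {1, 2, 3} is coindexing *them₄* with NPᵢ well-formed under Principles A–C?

{1, 2}

*them* is a pronoun, so Principle B applies: it must be free in its binding domain.
Binding domain of *them₄*: the embedded TP, whose subject is the dancers₃.
*the engineers₁* c-commands the pronoun but from outside its binding domain, and is not c-commanded by it → coindexation permitted.
*the reviewers₂* c-commands the pronoun but from outside its binding domain, and is not c-commanded by it → coindexation permitted.
*the dancers₃* c-commands the pronoun within its binding domain → coindexation would violate Principle B.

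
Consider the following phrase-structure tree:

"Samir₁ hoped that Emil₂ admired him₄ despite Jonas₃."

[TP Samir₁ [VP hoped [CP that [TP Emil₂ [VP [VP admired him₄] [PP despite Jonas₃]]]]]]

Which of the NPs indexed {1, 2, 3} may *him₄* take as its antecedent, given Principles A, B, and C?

*him* is a pronoun, so Principle B applies: it must be free in its binding domain.
Binding domain of *him₄*: the embedded TP, whose subject is Emil₂.
*Samir₁* c-commands the pronoun but from outside its binding domain, and is not c-commanded by it → coindexation permitted.
*Emil₂* c-commands the pronoun within its binding domain → coindexation would violate Principle B.
*Jonas₃* and the pronoun do not c-command one another → neither Principle B nor Principle C is at stake; coindexation permitted.

{1, 3}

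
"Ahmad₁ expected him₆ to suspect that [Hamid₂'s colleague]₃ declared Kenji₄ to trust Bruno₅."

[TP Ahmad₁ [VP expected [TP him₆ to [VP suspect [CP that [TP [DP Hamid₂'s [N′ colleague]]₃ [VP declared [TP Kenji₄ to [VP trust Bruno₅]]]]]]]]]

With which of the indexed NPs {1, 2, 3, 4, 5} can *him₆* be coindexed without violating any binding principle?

*him* is a pronoun, so Principle B applies: it must be free in its binding domain.
Binding domain of *him₆*: the matrix TP, whose subject is Ahmad₁.
*Ahmad₁* c-commands the pronoun within its binding domain → coindexation would violate Principle B.
*Hamid₂*: the pronoun c-commands this R-expression → coindexation would violate Principle C on *Hamid₂*.
*[Hamid₂'s colleague]₃*: the pronoun c-commands this R-expression → coindexation would violate Principle C on *[Hamid₂'s colleague]₃*.
*Kenji₄*: the pronoun c-commands this R-expression → coindexation would violate Principle C on *Kenji₄*.
*Bruno₅*: the pronoun c-commands this R-expression → coindexation would violate Principle C on *Bruno₅*.

none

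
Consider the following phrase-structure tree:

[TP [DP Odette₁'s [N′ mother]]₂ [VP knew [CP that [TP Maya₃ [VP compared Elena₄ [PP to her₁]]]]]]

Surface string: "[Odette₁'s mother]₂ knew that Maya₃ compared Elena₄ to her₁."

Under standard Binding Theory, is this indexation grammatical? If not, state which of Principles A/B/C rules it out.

grammatical

The two coindexed NPs are *Odette₁* and *her₁*.
*her₁* is a pronoun; its binding domain is the embedded TP, whose subject is Maya₃. Within that domain it is c-commanded only by *Maya₃*, *Elena₄*, which carry a different index — the pronoun is free locally, so Principle B holds.
*Odette₁* is an R-expression; *her₁* does not c-command it, and no other NP shares its index, so Principle C is satisfied.
All principles are respected.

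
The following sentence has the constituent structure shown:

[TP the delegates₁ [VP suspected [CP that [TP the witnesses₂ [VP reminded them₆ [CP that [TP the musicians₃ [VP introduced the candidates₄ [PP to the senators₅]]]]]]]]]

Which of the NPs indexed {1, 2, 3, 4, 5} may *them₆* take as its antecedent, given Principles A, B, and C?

*them* is a pronoun, so Principle B applies: it must be free in its binding domain.
Binding domain of *them₆*: the embedded TP, whose subject is the witnesses₂.
*the delegates₁* c-commands the pronoun but from outside its binding domain, and is not c-commanded by it → coindexation permitted.
*the witnesses₂* c-commands the pronoun within its binding domain → coindexation would violate Principle B.
*the musicians₃*: the pronoun c-commands this R-expression → coindexation would violate Principle C on *the musicians₃*.
*the candidates₄*: the pronoun c-commands this R-expression → coindexation would violate Principle C on *the candidates₄*.
*the senators₅*: the pronoun c-commands this R-expression → coindexation would violate Principle C on *the senators₅*.

{1}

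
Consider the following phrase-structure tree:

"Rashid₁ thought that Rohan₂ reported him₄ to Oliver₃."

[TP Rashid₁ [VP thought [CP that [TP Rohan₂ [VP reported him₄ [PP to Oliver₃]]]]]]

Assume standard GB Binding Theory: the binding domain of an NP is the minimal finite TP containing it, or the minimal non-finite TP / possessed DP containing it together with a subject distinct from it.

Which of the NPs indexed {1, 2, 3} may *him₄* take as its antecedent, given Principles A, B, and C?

*him* is a pronoun, so Principle B applies: it must be free in its binding domain.
Binding domain of *him₄*: the embedded TP, whose subject is Rohan₂.
*Rashid₁* c-commands the pronoun but from outside its binding domain, and is not c-commanded by it → coindexation permitted.
*Rohan₂* c-commands the pronoun within its binding domain → coindexation would violate Principle B.
*Oliver₃*: the pronoun c-commands this R-expression → coindexation would violate Principle C on *Oliver₃*.

{1}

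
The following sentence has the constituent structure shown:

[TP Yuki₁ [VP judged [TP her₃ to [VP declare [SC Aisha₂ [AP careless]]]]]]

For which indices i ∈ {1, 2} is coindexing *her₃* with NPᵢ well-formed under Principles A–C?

none

*her* is a pronoun, so Principle B applies: it must be free in its binding domain.
Binding domain of *her₃*: the matrix TP, whose subject is Yuki₁.
*Yuki₁* c-commands the pronoun within its binding domain → coindexation would violate Principle B.
*Aisha₂*: the pronoun c-commands this R-expression → coindexation would violate Principle C on *Aisha₂*.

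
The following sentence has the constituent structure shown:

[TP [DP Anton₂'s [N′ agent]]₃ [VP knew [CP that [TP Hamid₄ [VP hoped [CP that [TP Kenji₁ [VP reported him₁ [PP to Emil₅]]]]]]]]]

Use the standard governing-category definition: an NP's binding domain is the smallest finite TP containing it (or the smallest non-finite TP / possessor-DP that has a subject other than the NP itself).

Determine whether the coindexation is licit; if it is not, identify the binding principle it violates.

The two coindexed NPs are *Kenji₁* and *him₁*.
*him₁* is a pronoun. Its binding domain is the embedded TP, whose subject is Kenji₁.
*Kenji₁* c-commands it within that domain and carries the same index.
The pronoun is locally bound → Principle B violation.

Principle B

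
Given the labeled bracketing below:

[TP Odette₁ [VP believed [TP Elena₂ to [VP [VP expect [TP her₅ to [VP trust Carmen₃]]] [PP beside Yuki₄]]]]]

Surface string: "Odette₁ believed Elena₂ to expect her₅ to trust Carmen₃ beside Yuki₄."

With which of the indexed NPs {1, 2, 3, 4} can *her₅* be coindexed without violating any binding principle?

{1, 4}

*her* is a pronoun, so Principle B applies: it must be free in its binding domain.
Binding domain of *her₅*: the embedded TP, whose subject is Elena₂.
*Odette₁* c-commands the pronoun but from outside its binding domain, and is not c-commanded by it → coindexation permitted.
*Elena₂* c-commands the pronoun within its binding domain → coindexation would violate Principle B.
*Carmen₃*: the pronoun c-commands this R-expression → coindexation would violate Principle C on *Carmen₃*.
*Yuki₄* and the pronoun do not c-command one another → neither Principle B nor Principle C is at stake; coindexation permitted.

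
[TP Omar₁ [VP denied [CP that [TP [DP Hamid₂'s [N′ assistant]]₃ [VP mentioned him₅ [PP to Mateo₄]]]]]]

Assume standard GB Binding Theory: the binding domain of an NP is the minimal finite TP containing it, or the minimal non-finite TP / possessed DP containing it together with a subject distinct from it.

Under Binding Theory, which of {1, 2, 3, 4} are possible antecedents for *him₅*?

*him* is a pronoun, so Principle B applies: it must be free in its binding domain.
Binding domain of *him₅*: the embedded TP, whose subject is [Hamid₂'s assistant]₃.
*Omar₁* c-commands the pronoun but from outside its binding domain, and is not c-commanded by it → coindexation permitted.
*Hamid₂* and the pronoun do not c-command one another → neither Principle B nor Principle C is at stake; coindexation permitted.
*[Hamid₂'s assistant]₃* c-commands the pronoun within its binding domain → coindexation would violate Principle B.
*Mateo₄*: the pronoun c-commands this R-expression → coindexation would violate Principle C on *Mateo₄*.

{1, 2}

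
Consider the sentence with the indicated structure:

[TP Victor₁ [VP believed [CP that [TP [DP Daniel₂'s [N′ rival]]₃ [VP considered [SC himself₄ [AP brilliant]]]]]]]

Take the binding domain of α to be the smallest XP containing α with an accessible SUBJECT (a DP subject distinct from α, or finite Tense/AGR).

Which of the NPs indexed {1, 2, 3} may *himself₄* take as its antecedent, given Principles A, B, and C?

*himself* is an anaphor, so Principle A applies: it must be bound in its binding domain.
Binding domain of *himself₄*: the embedded TP, whose subject is [Daniel₂'s rival]₃.
*Victor₁* c-commands the anaphor but is outside its binding domain → cannot satisfy Principle A.
*Daniel₂* does not c-command the anaphor → cannot bind it.
*[Daniel₂'s rival]₃* c-commands the anaphor within its binding domain → licit binder.

{3}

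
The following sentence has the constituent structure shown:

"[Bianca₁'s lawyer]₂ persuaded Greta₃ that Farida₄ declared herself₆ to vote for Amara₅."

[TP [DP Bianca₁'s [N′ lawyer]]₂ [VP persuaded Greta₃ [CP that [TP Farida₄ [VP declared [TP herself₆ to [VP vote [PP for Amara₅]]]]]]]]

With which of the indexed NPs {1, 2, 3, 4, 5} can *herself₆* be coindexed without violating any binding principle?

*herself* is an anaphor, so Principle A applies: it must be bound in its binding domain.
Binding domain of *herself₆*: the embedded TP, whose subject is Farida₄.
*Bianca₁* does not c-command the anaphor → cannot bind it.
*[Bianca₁'s lawyer]₂* c-commands the anaphor but is outside its binding domain → cannot satisfy Principle A.
*Greta₃* c-commands the anaphor but is outside its binding domain → cannot satisfy Principle A.
*Farida₄* c-commands the anaphor within its binding domain → licit binder.
*Amara₅* does not c-command the anaphor → cannot bind it.

{4}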